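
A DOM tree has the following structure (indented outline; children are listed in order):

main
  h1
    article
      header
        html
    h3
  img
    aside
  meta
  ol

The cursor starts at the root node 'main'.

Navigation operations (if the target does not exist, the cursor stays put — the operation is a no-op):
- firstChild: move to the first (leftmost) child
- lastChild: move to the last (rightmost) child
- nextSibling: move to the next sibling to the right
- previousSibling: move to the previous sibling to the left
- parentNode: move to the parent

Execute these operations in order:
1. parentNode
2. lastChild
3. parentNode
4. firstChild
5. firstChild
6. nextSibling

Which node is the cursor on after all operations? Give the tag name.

After 1 (parentNode): main (no-op, stayed)
After 2 (lastChild): ol
After 3 (parentNode): main
After 4 (firstChild): h1
After 5 (firstChild): article
After 6 (nextSibling): h3

Answer: h3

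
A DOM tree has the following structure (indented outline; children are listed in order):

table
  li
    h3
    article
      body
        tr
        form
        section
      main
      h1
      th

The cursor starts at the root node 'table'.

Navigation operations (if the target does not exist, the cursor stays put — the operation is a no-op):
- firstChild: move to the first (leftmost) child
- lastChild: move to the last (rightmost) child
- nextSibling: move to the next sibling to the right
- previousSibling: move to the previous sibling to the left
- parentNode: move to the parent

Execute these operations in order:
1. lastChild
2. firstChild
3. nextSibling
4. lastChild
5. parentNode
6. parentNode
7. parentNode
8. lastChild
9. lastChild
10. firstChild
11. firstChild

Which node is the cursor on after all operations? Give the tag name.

After 1 (lastChild): li
After 2 (firstChild): h3
After 3 (nextSibling): article
After 4 (lastChild): th
After 5 (parentNode): article
After 6 (parentNode): li
After 7 (parentNode): table
After 8 (lastChild): li
After 9 (lastChild): article
After 10 (firstChild): body
After 11 (firstChild): tr

Answer: tr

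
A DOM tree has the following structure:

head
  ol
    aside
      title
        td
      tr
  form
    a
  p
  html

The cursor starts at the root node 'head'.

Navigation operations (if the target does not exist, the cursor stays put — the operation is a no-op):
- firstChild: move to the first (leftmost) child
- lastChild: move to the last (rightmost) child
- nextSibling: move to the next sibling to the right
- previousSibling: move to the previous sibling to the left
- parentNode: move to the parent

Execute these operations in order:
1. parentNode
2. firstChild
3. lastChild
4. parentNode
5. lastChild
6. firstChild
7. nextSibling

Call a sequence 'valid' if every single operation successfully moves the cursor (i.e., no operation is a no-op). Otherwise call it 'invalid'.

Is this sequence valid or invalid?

After 1 (parentNode): head (no-op, stayed)
After 2 (firstChild): ol
After 3 (lastChild): aside
After 4 (parentNode): ol
After 5 (lastChild): aside
After 6 (firstChild): title
After 7 (nextSibling): tr

Answer: invalid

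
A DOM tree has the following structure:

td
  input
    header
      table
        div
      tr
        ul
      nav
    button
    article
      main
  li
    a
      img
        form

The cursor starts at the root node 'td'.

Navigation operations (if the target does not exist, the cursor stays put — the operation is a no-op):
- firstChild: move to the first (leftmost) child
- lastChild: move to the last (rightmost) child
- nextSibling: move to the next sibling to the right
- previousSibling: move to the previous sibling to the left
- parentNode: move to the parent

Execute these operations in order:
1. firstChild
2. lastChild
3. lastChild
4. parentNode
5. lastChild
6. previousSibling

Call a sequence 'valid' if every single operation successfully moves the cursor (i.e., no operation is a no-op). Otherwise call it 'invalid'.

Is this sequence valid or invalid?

After 1 (firstChild): input
After 2 (lastChild): article
After 3 (lastChild): main
After 4 (parentNode): article
After 5 (lastChild): main
After 6 (previousSibling): main (no-op, stayed)

Answer: invalid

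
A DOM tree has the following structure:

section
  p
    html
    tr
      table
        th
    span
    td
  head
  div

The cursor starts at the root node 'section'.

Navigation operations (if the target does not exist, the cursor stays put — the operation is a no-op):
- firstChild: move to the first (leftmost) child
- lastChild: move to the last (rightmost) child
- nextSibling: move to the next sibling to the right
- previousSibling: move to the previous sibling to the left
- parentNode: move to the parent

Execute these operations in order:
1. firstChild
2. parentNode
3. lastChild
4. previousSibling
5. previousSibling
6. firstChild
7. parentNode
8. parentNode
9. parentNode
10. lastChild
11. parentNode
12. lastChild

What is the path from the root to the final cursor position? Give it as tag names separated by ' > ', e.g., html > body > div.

After 1 (firstChild): p
After 2 (parentNode): section
After 3 (lastChild): div
After 4 (previousSibling): head
After 5 (previousSibling): p
After 6 (firstChild): html
After 7 (parentNode): p
After 8 (parentNode): section
After 9 (parentNode): section (no-op, stayed)
After 10 (lastChild): div
After 11 (parentNode): section
After 12 (lastChild): div

Answer: section > div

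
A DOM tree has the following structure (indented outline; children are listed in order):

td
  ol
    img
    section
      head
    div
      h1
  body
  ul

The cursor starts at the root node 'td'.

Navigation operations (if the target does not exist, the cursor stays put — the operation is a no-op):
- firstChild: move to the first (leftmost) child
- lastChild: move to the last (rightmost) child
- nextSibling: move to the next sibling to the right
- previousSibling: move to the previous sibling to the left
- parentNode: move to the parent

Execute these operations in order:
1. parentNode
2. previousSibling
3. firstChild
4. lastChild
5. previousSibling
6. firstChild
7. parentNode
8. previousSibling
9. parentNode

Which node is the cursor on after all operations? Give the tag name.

After 1 (parentNode): td (no-op, stayed)
After 2 (previousSibling): td (no-op, stayed)
After 3 (firstChild): ol
After 4 (lastChild): div
After 5 (previousSibling): section
After 6 (firstChild): head
After 7 (parentNode): section
After 8 (previousSibling): img
After 9 (parentNode): ol

Answer: ol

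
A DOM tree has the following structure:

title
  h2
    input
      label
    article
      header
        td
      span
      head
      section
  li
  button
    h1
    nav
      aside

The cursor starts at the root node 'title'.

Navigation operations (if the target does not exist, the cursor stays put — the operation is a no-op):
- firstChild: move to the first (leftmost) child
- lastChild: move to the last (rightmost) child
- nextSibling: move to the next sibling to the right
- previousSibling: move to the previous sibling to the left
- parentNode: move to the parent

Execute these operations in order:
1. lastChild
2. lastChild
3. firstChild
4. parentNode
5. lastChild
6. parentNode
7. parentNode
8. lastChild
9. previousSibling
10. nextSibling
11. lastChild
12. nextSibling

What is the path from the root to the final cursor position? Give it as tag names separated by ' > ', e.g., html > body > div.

Answer: title > button > nav > aside

Derivation:
After 1 (lastChild): button
After 2 (lastChild): nav
After 3 (firstChild): aside
After 4 (parentNode): nav
After 5 (lastChild): aside
After 6 (parentNode): nav
After 7 (parentNode): button
After 8 (lastChild): nav
After 9 (previousSibling): h1
After 10 (nextSibling): nav
After 11 (lastChild): aside
After 12 (nextSibling): aside (no-op, stayed)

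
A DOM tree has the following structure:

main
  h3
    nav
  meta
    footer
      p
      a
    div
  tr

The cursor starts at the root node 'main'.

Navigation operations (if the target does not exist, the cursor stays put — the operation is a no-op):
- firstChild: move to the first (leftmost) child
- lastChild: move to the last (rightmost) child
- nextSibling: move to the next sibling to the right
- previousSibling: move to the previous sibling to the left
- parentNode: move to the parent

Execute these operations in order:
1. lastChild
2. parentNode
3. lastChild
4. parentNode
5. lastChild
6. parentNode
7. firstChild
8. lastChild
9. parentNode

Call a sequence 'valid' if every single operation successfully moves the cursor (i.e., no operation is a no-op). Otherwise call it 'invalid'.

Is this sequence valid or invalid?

Answer: valid

Derivation:
After 1 (lastChild): tr
After 2 (parentNode): main
After 3 (lastChild): tr
After 4 (parentNode): main
After 5 (lastChild): tr
After 6 (parentNode): main
After 7 (firstChild): h3
After 8 (lastChild): nav
After 9 (parentNode): h3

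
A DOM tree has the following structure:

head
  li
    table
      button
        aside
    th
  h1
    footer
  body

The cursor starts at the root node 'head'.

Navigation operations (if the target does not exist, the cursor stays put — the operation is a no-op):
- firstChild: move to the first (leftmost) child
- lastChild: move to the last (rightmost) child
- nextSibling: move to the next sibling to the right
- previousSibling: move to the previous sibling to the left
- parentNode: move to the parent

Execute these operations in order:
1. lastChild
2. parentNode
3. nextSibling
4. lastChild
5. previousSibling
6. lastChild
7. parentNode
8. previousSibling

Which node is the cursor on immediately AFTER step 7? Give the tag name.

Answer: h1

Derivation:
After 1 (lastChild): body
After 2 (parentNode): head
After 3 (nextSibling): head (no-op, stayed)
After 4 (lastChild): body
After 5 (previousSibling): h1
After 6 (lastChild): footer
After 7 (parentNode): h1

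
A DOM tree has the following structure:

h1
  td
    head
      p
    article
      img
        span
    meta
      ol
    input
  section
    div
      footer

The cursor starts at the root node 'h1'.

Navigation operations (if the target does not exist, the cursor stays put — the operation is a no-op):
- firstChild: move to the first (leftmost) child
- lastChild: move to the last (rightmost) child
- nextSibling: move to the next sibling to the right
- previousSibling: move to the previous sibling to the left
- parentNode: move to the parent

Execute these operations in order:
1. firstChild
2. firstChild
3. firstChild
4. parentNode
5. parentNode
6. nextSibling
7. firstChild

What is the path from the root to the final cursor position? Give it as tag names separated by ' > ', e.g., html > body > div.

Answer: h1 > section > div

Derivation:
After 1 (firstChild): td
After 2 (firstChild): head
After 3 (firstChild): p
After 4 (parentNode): head
After 5 (parentNode): td
After 6 (nextSibling): section
After 7 (firstChild): div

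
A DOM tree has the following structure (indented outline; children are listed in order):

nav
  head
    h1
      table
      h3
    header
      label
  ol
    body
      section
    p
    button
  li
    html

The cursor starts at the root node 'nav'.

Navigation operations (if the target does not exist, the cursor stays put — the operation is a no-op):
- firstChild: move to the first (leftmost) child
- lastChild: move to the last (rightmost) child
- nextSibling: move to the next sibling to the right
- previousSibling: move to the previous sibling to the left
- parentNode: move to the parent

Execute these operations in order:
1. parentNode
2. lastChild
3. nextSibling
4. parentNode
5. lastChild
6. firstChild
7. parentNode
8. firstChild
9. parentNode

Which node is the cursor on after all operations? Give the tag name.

After 1 (parentNode): nav (no-op, stayed)
After 2 (lastChild): li
After 3 (nextSibling): li (no-op, stayed)
After 4 (parentNode): nav
After 5 (lastChild): li
After 6 (firstChild): html
After 7 (parentNode): li
After 8 (firstChild): html
After 9 (parentNode): li

Answer: li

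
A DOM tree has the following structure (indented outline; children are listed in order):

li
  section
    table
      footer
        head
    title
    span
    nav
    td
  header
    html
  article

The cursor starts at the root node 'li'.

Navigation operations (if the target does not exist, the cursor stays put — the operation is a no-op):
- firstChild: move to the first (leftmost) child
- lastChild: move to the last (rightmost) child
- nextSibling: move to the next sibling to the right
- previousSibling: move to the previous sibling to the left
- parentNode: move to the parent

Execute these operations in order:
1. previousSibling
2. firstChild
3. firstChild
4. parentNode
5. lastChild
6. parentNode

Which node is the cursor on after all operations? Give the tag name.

Answer: section

Derivation:
After 1 (previousSibling): li (no-op, stayed)
After 2 (firstChild): section
After 3 (firstChild): table
After 4 (parentNode): section
After 5 (lastChild): td
After 6 (parentNode): section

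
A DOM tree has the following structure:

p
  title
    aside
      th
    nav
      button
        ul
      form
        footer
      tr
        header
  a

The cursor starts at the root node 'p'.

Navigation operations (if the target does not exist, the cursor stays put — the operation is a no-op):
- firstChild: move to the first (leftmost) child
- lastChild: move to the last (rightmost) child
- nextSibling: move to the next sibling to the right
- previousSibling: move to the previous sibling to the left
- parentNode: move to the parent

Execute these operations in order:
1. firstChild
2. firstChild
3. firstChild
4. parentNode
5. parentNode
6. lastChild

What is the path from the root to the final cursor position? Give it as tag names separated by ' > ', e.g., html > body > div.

After 1 (firstChild): title
After 2 (firstChild): aside
After 3 (firstChild): th
After 4 (parentNode): aside
After 5 (parentNode): title
After 6 (lastChild): nav

Answer: p > title > nav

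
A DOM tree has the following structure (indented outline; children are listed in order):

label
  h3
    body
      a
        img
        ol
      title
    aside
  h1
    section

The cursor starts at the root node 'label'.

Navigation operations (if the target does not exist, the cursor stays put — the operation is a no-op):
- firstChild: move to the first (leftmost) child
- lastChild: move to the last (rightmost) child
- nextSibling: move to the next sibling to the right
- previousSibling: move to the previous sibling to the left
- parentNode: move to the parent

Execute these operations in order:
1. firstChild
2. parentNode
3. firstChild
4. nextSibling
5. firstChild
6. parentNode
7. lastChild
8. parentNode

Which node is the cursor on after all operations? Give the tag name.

Answer: h1

Derivation:
After 1 (firstChild): h3
After 2 (parentNode): label
After 3 (firstChild): h3
After 4 (nextSibling): h1
After 5 (firstChild): section
After 6 (parentNode): h1
After 7 (lastChild): section
After 8 (parentNode): h1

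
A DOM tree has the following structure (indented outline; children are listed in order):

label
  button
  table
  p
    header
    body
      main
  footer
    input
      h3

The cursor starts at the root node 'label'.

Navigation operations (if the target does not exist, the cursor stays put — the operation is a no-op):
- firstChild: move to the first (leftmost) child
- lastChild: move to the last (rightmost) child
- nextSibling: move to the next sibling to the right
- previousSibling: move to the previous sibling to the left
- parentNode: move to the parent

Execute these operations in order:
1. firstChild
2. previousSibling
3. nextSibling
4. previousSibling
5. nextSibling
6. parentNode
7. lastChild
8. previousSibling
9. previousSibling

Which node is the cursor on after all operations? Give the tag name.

Answer: table

Derivation:
After 1 (firstChild): button
After 2 (previousSibling): button (no-op, stayed)
After 3 (nextSibling): table
After 4 (previousSibling): button
After 5 (nextSibling): table
After 6 (parentNode): label
After 7 (lastChild): footer
After 8 (previousSibling): p
After 9 (previousSibling): table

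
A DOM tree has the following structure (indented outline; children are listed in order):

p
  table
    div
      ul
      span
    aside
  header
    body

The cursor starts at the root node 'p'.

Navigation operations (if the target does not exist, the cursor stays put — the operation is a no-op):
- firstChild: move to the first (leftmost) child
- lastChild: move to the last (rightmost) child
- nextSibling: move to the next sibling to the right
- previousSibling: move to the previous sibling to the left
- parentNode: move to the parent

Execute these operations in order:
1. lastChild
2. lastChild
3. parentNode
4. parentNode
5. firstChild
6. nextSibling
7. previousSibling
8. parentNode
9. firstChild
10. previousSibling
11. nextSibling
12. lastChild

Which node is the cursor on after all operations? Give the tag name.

Answer: body

Derivation:
After 1 (lastChild): header
After 2 (lastChild): body
After 3 (parentNode): header
After 4 (parentNode): p
After 5 (firstChild): table
After 6 (nextSibling): header
After 7 (previousSibling): table
After 8 (parentNode): p
After 9 (firstChild): table
After 10 (previousSibling): table (no-op, stayed)
After 11 (nextSibling): header
After 12 (lastChild): body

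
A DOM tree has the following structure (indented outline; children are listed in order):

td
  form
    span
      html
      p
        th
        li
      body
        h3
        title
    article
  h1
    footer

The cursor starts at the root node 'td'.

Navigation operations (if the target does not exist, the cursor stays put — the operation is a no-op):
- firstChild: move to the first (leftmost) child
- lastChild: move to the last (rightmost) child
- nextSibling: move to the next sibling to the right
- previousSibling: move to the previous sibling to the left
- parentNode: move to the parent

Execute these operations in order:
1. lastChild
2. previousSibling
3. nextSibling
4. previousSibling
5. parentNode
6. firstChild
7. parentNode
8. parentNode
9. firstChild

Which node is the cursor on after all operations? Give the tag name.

Answer: form

Derivation:
After 1 (lastChild): h1
After 2 (previousSibling): form
After 3 (nextSibling): h1
After 4 (previousSibling): form
After 5 (parentNode): td
After 6 (firstChild): form
After 7 (parentNode): td
After 8 (parentNode): td (no-op, stayed)
After 9 (firstChild): form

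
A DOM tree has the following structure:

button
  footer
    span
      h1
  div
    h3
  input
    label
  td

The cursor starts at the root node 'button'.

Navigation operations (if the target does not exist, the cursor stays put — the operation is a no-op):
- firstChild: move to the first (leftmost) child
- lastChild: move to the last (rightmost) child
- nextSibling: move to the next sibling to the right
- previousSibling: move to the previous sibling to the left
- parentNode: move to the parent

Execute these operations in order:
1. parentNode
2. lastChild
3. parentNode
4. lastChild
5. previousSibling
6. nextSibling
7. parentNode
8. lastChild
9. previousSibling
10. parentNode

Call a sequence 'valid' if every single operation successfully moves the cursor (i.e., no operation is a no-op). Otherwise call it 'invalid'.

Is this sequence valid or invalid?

After 1 (parentNode): button (no-op, stayed)
After 2 (lastChild): td
After 3 (parentNode): button
After 4 (lastChild): td
After 5 (previousSibling): input
After 6 (nextSibling): td
After 7 (parentNode): button
After 8 (lastChild): td
After 9 (previousSibling): input
After 10 (parentNode): button

Answer: invalid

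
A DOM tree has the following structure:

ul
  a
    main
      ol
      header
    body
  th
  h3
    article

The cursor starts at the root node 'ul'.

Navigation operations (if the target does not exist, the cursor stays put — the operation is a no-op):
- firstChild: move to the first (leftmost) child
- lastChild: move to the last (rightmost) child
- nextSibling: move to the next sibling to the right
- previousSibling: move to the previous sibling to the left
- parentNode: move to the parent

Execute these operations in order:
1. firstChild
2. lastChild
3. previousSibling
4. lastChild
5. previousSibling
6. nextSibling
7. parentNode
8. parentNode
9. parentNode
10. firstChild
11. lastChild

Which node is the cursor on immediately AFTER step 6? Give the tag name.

Answer: header

Derivation:
After 1 (firstChild): a
After 2 (lastChild): body
After 3 (previousSibling): main
After 4 (lastChild): header
After 5 (previousSibling): ol
After 6 (nextSibling): header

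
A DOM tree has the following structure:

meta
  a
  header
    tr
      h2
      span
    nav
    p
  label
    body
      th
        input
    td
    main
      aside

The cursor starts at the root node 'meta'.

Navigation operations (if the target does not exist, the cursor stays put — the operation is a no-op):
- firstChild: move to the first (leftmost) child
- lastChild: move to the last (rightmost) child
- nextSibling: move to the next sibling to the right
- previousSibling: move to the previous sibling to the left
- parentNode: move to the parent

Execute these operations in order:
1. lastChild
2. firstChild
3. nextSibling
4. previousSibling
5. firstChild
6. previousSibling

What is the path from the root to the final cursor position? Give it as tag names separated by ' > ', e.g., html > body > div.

After 1 (lastChild): label
After 2 (firstChild): body
After 3 (nextSibling): td
After 4 (previousSibling): body
After 5 (firstChild): th
After 6 (previousSibling): th (no-op, stayed)

Answer: meta > label > body > th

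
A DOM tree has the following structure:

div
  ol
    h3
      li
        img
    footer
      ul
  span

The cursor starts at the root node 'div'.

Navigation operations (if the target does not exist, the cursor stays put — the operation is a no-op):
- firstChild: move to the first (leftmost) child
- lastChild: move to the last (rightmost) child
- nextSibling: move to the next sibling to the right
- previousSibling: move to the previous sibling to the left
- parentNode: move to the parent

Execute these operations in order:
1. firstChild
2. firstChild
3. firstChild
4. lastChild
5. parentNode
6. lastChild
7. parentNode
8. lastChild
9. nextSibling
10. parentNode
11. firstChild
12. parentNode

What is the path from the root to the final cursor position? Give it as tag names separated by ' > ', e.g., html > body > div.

After 1 (firstChild): ol
After 2 (firstChild): h3
After 3 (firstChild): li
After 4 (lastChild): img
After 5 (parentNode): li
After 6 (lastChild): img
After 7 (parentNode): li
After 8 (lastChild): img
After 9 (nextSibling): img (no-op, stayed)
After 10 (parentNode): li
After 11 (firstChild): img
After 12 (parentNode): li

Answer: div > ol > h3 > li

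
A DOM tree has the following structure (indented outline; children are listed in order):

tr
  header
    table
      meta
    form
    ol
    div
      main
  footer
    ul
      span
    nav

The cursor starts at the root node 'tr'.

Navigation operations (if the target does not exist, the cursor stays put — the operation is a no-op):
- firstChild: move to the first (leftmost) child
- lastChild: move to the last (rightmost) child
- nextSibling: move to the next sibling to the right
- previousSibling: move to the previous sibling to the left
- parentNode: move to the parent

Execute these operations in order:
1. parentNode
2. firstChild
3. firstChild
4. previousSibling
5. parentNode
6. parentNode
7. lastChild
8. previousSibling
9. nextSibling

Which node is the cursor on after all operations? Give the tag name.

After 1 (parentNode): tr (no-op, stayed)
After 2 (firstChild): header
After 3 (firstChild): table
After 4 (previousSibling): table (no-op, stayed)
After 5 (parentNode): header
After 6 (parentNode): tr
After 7 (lastChild): footer
After 8 (previousSibling): header
After 9 (nextSibling): footer

Answer: footer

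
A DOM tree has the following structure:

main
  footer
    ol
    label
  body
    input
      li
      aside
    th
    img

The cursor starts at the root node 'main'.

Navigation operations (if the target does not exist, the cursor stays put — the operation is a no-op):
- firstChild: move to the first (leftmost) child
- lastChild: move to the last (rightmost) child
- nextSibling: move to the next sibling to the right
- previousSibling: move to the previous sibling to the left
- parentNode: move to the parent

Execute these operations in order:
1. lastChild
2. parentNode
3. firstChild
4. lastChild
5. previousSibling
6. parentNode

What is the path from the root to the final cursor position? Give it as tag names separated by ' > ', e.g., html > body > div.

Answer: main > footer

Derivation:
After 1 (lastChild): body
After 2 (parentNode): main
After 3 (firstChild): footer
After 4 (lastChild): label
After 5 (previousSibling): ol
After 6 (parentNode): footer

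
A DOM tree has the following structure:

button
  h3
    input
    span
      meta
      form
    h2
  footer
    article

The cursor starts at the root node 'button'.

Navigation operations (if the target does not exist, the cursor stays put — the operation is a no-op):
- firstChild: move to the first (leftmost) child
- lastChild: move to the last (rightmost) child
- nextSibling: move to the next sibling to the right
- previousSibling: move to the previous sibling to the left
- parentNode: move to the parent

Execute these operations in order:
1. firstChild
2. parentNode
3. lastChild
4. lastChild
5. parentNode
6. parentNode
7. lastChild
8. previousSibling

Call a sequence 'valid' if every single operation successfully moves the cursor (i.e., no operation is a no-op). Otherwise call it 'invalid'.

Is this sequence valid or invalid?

Answer: valid

Derivation:
After 1 (firstChild): h3
After 2 (parentNode): button
After 3 (lastChild): footer
After 4 (lastChild): article
After 5 (parentNode): footer
After 6 (parentNode): button
After 7 (lastChild): footer
After 8 (previousSibling): h3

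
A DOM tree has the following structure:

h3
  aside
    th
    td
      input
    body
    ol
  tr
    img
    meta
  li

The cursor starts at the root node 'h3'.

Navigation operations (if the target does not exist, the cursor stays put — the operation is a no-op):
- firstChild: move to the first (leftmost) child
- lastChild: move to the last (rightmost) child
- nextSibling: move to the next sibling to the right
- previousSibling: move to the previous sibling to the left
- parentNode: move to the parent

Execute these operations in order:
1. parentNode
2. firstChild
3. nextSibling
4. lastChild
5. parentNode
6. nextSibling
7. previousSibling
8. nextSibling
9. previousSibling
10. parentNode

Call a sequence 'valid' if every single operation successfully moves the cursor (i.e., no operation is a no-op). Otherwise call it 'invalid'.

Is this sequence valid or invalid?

Answer: invalid

Derivation:
After 1 (parentNode): h3 (no-op, stayed)
After 2 (firstChild): aside
After 3 (nextSibling): tr
After 4 (lastChild): meta
After 5 (parentNode): tr
After 6 (nextSibling): li
After 7 (previousSibling): tr
After 8 (nextSibling): li
After 9 (previousSibling): tr
After 10 (parentNode): h3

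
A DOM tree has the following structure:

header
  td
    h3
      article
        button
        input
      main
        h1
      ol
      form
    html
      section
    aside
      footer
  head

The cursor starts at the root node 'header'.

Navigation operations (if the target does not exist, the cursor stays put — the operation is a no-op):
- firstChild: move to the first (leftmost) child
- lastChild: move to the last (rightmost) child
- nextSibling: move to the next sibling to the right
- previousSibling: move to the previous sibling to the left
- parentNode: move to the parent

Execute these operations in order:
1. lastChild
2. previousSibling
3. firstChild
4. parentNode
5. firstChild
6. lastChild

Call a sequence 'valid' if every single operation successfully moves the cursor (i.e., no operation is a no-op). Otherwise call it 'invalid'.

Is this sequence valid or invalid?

Answer: valid

Derivation:
After 1 (lastChild): head
After 2 (previousSibling): td
After 3 (firstChild): h3
After 4 (parentNode): td
After 5 (firstChild): h3
After 6 (lastChild): form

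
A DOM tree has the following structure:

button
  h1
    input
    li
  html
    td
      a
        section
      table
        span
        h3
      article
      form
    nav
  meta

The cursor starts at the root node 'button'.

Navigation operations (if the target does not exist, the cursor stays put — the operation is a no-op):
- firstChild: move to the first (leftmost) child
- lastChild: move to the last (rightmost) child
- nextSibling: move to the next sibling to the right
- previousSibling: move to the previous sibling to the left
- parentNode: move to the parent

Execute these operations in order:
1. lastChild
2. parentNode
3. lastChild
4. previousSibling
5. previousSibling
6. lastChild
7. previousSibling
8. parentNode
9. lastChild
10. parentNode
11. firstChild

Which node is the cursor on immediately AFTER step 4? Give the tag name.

Answer: html

Derivation:
After 1 (lastChild): meta
After 2 (parentNode): button
After 3 (lastChild): meta
After 4 (previousSibling): html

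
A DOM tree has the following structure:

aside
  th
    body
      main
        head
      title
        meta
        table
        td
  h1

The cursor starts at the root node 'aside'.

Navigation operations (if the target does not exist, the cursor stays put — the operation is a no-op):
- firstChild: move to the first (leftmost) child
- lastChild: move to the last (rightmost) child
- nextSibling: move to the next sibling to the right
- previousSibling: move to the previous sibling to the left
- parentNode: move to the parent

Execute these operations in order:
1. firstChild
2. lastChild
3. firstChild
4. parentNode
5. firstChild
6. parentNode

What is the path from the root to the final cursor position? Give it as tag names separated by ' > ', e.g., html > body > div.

After 1 (firstChild): th
After 2 (lastChild): body
After 3 (firstChild): main
After 4 (parentNode): body
After 5 (firstChild): main
After 6 (parentNode): body

Answer: aside > th > body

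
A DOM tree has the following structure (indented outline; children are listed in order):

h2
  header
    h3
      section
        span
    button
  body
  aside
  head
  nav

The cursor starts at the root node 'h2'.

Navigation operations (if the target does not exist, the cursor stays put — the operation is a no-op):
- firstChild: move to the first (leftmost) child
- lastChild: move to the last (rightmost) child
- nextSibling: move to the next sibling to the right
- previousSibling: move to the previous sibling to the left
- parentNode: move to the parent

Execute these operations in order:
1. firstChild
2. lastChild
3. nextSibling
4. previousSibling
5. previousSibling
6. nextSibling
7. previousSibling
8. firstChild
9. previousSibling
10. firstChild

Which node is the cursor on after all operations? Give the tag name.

Answer: span

Derivation:
After 1 (firstChild): header
After 2 (lastChild): button
After 3 (nextSibling): button (no-op, stayed)
After 4 (previousSibling): h3
After 5 (previousSibling): h3 (no-op, stayed)
After 6 (nextSibling): button
After 7 (previousSibling): h3
After 8 (firstChild): section
After 9 (previousSibling): section (no-op, stayed)
After 10 (firstChild): span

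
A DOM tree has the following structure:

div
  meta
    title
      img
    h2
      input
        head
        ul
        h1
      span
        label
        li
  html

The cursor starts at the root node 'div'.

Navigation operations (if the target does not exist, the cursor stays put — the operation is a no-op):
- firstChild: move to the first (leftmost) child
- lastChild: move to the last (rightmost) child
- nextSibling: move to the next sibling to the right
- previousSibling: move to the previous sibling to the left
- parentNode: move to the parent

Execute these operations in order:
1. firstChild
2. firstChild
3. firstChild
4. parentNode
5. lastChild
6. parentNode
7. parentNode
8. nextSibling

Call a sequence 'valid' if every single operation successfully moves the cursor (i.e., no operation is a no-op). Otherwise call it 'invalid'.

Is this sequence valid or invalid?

After 1 (firstChild): meta
After 2 (firstChild): title
After 3 (firstChild): img
After 4 (parentNode): title
After 5 (lastChild): img
After 6 (parentNode): title
After 7 (parentNode): meta
After 8 (nextSibling): html

Answer: valid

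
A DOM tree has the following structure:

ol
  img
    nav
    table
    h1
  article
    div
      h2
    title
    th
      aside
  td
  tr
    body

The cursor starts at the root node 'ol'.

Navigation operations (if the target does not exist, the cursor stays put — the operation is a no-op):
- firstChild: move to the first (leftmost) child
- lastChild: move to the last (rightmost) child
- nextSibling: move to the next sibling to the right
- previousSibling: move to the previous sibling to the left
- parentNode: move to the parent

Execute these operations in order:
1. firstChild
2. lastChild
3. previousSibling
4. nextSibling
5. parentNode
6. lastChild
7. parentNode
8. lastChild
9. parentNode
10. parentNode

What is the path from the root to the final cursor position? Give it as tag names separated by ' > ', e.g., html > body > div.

After 1 (firstChild): img
After 2 (lastChild): h1
After 3 (previousSibling): table
After 4 (nextSibling): h1
After 5 (parentNode): img
After 6 (lastChild): h1
After 7 (parentNode): img
After 8 (lastChild): h1
After 9 (parentNode): img
After 10 (parentNode): ol

Answer: ol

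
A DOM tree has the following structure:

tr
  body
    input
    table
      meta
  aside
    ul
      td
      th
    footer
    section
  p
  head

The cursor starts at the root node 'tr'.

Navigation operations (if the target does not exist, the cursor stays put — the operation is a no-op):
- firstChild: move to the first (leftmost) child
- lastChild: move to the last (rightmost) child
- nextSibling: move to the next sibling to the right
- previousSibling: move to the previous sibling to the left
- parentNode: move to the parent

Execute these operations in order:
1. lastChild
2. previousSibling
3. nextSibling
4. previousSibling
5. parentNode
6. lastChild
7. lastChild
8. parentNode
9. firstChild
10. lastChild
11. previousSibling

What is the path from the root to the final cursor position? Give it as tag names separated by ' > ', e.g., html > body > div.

Answer: tr > body > input

Derivation:
After 1 (lastChild): head
After 2 (previousSibling): p
After 3 (nextSibling): head
After 4 (previousSibling): p
After 5 (parentNode): tr
After 6 (lastChild): head
After 7 (lastChild): head (no-op, stayed)
After 8 (parentNode): tr
After 9 (firstChild): body
After 10 (lastChild): table
After 11 (previousSibling): input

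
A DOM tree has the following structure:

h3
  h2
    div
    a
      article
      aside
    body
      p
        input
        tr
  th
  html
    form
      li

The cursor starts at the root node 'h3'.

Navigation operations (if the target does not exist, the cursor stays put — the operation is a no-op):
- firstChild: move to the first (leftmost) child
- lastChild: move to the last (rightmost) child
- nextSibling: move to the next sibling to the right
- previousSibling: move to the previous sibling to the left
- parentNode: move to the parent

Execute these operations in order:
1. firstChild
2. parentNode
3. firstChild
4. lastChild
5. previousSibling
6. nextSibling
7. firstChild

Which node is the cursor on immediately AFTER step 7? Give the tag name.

After 1 (firstChild): h2
After 2 (parentNode): h3
After 3 (firstChild): h2
After 4 (lastChild): body
After 5 (previousSibling): a
After 6 (nextSibling): body
After 7 (firstChild): p

Answer: p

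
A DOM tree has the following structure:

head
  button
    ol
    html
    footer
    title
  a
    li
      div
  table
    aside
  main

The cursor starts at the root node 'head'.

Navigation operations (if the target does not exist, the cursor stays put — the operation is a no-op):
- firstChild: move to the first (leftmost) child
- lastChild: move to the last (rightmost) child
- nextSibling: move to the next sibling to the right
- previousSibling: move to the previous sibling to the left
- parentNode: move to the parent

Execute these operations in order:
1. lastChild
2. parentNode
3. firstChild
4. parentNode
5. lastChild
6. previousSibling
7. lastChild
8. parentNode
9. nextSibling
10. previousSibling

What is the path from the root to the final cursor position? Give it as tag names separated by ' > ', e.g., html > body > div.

Answer: head > table

Derivation:
After 1 (lastChild): main
After 2 (parentNode): head
After 3 (firstChild): button
After 4 (parentNode): head
After 5 (lastChild): main
After 6 (previousSibling): table
After 7 (lastChild): aside
After 8 (parentNode): table
After 9 (nextSibling): main
After 10 (previousSibling): table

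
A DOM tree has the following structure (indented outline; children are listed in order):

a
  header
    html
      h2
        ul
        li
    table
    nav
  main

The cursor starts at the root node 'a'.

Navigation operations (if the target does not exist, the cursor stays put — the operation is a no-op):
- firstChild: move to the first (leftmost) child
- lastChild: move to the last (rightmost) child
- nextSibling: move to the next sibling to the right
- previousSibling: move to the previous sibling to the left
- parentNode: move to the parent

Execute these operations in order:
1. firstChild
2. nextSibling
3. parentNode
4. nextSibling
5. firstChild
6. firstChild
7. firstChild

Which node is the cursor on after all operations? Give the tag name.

After 1 (firstChild): header
After 2 (nextSibling): main
After 3 (parentNode): a
After 4 (nextSibling): a (no-op, stayed)
After 5 (firstChild): header
After 6 (firstChild): html
After 7 (firstChild): h2

Answer: h2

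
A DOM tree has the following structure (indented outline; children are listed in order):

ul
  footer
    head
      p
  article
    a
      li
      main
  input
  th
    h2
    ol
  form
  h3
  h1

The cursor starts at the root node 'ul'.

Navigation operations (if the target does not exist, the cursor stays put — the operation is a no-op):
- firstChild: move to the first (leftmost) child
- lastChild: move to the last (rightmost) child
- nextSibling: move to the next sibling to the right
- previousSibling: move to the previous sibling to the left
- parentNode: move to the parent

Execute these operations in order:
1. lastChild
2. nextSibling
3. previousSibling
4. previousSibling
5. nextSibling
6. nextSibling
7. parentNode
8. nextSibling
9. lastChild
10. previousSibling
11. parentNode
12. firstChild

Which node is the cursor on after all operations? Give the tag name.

After 1 (lastChild): h1
After 2 (nextSibling): h1 (no-op, stayed)
After 3 (previousSibling): h3
After 4 (previousSibling): form
After 5 (nextSibling): h3
After 6 (nextSibling): h1
After 7 (parentNode): ul
After 8 (nextSibling): ul (no-op, stayed)
After 9 (lastChild): h1
After 10 (previousSibling): h3
After 11 (parentNode): ul
After 12 (firstChild): footer

Answer: footer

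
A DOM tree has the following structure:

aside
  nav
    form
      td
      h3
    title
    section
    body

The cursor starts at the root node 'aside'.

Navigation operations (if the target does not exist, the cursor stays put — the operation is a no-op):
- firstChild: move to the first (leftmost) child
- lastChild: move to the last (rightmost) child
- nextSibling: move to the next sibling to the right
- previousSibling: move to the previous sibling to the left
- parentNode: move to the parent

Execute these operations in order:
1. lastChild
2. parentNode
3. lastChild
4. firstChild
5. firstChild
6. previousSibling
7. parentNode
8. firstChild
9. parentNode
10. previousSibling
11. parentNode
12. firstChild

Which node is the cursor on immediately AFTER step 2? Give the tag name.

Answer: aside

Derivation:
After 1 (lastChild): nav
After 2 (parentNode): aside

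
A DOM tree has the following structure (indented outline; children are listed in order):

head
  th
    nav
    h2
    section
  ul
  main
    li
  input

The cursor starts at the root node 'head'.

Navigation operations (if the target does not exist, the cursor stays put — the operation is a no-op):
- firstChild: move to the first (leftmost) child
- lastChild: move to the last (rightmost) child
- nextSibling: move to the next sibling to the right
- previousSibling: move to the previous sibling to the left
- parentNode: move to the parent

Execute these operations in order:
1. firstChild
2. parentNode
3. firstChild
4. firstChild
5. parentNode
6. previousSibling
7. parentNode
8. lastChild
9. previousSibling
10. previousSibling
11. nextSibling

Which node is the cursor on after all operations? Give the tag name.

Answer: main

Derivation:
After 1 (firstChild): th
After 2 (parentNode): head
After 3 (firstChild): th
After 4 (firstChild): nav
After 5 (parentNode): th
After 6 (previousSibling): th (no-op, stayed)
After 7 (parentNode): head
After 8 (lastChild): input
After 9 (previousSibling): main
After 10 (previousSibling): ul
After 11 (nextSibling): main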